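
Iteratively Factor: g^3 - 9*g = (g - 3)*(g^2 + 3*g) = g*(g - 3)*(g + 3)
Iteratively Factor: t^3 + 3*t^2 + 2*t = (t + 2)*(t^2 + t) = t*(t + 2)*(t + 1)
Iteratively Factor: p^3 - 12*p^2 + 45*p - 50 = (p - 5)*(p^2 - 7*p + 10) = (p - 5)^2*(p - 2)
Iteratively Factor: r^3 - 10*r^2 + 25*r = (r)*(r^2 - 10*r + 25) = r*(r - 5)*(r - 5)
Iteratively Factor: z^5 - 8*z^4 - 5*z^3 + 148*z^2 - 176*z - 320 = (z - 4)*(z^4 - 4*z^3 - 21*z^2 + 64*z + 80) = (z - 4)^2*(z^3 - 21*z - 20) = (z - 4)^2*(z + 1)*(z^2 - z - 20) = (z - 4)^2*(z + 1)*(z + 4)*(z - 5)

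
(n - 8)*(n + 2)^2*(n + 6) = n^4 + 2*n^3 - 52*n^2 - 200*n - 192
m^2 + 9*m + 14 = (m + 2)*(m + 7)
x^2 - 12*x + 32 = (x - 8)*(x - 4)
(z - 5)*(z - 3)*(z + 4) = z^3 - 4*z^2 - 17*z + 60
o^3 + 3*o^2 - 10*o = o*(o - 2)*(o + 5)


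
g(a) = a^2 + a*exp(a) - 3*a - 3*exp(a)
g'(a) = a*exp(a) + 2*a - 2*exp(a) - 3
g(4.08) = 68.28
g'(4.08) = 128.18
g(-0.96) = 2.29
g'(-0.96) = -6.05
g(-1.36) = 4.81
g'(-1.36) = -6.58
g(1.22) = -8.20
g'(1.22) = -3.20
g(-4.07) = 28.65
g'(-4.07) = -11.24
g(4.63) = 174.64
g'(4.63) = 275.87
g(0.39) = -4.87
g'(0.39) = -4.60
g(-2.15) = 10.47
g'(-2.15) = -7.78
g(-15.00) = 270.00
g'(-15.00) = -33.00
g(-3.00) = 17.70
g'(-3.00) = -9.25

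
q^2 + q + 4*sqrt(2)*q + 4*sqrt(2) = (q + 1)*(q + 4*sqrt(2))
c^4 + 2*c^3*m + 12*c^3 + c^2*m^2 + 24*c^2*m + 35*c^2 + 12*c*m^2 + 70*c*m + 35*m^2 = (c + 5)*(c + 7)*(c + m)^2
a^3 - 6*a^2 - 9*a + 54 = (a - 6)*(a - 3)*(a + 3)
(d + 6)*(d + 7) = d^2 + 13*d + 42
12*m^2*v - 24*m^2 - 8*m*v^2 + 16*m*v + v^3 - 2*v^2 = (-6*m + v)*(-2*m + v)*(v - 2)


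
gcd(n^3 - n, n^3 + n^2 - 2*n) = n^2 - n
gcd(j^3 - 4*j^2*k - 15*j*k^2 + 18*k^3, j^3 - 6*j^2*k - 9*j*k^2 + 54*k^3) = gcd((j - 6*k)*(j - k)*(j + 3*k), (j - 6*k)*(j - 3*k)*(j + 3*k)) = j^2 - 3*j*k - 18*k^2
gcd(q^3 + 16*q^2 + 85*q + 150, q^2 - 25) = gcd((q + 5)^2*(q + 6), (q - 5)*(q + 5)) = q + 5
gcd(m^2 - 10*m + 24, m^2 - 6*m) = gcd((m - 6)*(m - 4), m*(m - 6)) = m - 6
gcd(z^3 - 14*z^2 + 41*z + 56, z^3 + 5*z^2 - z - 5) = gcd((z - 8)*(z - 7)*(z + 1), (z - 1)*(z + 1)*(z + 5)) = z + 1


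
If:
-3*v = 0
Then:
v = 0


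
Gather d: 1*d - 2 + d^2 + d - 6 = d^2 + 2*d - 8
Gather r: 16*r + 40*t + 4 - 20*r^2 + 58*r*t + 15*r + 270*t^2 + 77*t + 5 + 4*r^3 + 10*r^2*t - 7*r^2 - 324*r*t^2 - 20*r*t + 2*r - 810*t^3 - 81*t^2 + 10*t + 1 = 4*r^3 + r^2*(10*t - 27) + r*(-324*t^2 + 38*t + 33) - 810*t^3 + 189*t^2 + 127*t + 10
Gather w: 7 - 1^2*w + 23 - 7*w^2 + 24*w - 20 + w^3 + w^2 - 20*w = w^3 - 6*w^2 + 3*w + 10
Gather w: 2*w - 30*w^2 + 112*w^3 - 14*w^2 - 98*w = 112*w^3 - 44*w^2 - 96*w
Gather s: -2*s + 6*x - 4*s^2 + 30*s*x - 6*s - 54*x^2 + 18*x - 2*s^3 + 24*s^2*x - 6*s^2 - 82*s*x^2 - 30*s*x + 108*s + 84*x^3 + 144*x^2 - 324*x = -2*s^3 + s^2*(24*x - 10) + s*(100 - 82*x^2) + 84*x^3 + 90*x^2 - 300*x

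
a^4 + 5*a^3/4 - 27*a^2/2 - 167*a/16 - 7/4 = (a - 7/2)*(a + 1/4)*(a + 1/2)*(a + 4)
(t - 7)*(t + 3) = t^2 - 4*t - 21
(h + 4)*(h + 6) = h^2 + 10*h + 24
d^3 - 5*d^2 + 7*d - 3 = (d - 3)*(d - 1)^2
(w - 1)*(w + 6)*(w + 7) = w^3 + 12*w^2 + 29*w - 42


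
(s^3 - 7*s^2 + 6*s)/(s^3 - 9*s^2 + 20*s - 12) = s/(s - 2)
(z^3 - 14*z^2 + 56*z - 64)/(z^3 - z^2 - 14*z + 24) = (z^2 - 12*z + 32)/(z^2 + z - 12)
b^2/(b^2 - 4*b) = b/(b - 4)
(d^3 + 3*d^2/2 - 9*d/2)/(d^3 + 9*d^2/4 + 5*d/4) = 2*(2*d^2 + 3*d - 9)/(4*d^2 + 9*d + 5)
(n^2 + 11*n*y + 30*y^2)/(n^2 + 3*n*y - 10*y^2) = (-n - 6*y)/(-n + 2*y)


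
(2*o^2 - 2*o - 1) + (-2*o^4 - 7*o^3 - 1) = -2*o^4 - 7*o^3 + 2*o^2 - 2*o - 2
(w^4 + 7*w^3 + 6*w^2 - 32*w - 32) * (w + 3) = w^5 + 10*w^4 + 27*w^3 - 14*w^2 - 128*w - 96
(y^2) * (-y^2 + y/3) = -y^4 + y^3/3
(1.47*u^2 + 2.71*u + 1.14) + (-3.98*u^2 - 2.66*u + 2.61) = -2.51*u^2 + 0.0499999999999998*u + 3.75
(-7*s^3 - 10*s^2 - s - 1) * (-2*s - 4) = 14*s^4 + 48*s^3 + 42*s^2 + 6*s + 4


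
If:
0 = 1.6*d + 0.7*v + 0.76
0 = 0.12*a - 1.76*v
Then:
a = 14.6666666666667*v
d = -0.4375*v - 0.475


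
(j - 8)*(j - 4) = j^2 - 12*j + 32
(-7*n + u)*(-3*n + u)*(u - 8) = 21*n^2*u - 168*n^2 - 10*n*u^2 + 80*n*u + u^3 - 8*u^2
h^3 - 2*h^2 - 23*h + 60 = (h - 4)*(h - 3)*(h + 5)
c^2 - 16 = (c - 4)*(c + 4)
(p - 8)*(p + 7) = p^2 - p - 56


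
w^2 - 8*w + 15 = (w - 5)*(w - 3)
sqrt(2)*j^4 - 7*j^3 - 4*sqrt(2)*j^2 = j^2*(j - 4*sqrt(2))*(sqrt(2)*j + 1)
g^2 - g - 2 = (g - 2)*(g + 1)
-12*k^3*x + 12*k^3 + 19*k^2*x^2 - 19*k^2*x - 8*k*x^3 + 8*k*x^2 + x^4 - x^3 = (-4*k + x)*(-3*k + x)*(-k + x)*(x - 1)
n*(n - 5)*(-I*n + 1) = -I*n^3 + n^2 + 5*I*n^2 - 5*n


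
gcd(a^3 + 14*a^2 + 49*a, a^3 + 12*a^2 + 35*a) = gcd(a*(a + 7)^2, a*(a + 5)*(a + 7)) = a^2 + 7*a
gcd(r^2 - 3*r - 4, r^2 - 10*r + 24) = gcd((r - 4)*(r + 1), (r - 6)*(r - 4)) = r - 4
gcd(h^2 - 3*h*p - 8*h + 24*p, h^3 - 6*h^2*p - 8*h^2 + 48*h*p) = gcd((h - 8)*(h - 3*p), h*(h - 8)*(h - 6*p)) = h - 8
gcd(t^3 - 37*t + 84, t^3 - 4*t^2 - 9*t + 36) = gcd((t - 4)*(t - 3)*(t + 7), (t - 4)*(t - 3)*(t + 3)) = t^2 - 7*t + 12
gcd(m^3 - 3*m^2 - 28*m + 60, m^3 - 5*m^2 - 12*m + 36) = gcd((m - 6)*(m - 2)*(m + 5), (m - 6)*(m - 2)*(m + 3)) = m^2 - 8*m + 12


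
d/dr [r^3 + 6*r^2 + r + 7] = 3*r^2 + 12*r + 1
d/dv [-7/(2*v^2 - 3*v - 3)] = 7*(4*v - 3)/(-2*v^2 + 3*v + 3)^2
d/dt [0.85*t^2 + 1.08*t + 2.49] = 1.7*t + 1.08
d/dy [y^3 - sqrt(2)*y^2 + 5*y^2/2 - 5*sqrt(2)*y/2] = 3*y^2 - 2*sqrt(2)*y + 5*y - 5*sqrt(2)/2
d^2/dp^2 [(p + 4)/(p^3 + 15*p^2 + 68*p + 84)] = 2*((p + 4)*(3*p^2 + 30*p + 68)^2 - (3*p^2 + 30*p + 3*(p + 4)*(p + 5) + 68)*(p^3 + 15*p^2 + 68*p + 84))/(p^3 + 15*p^2 + 68*p + 84)^3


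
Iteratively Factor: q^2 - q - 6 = (q + 2)*(q - 3)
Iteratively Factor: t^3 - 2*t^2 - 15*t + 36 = (t - 3)*(t^2 + t - 12) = (t - 3)*(t + 4)*(t - 3)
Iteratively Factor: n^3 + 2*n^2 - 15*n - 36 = (n + 3)*(n^2 - n - 12) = (n - 4)*(n + 3)*(n + 3)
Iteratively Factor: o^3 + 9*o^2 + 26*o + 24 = (o + 2)*(o^2 + 7*o + 12) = (o + 2)*(o + 4)*(o + 3)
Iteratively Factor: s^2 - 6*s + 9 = (s - 3)*(s - 3)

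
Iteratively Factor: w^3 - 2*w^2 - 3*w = (w - 3)*(w^2 + w) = w*(w - 3)*(w + 1)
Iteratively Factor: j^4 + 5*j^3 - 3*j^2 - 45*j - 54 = (j + 3)*(j^3 + 2*j^2 - 9*j - 18) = (j + 3)^2*(j^2 - j - 6) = (j - 3)*(j + 3)^2*(j + 2)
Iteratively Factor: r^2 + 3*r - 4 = (r - 1)*(r + 4)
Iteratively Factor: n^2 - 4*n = (n)*(n - 4)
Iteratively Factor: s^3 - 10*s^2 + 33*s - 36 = (s - 3)*(s^2 - 7*s + 12) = (s - 4)*(s - 3)*(s - 3)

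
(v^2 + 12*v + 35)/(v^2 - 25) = (v + 7)/(v - 5)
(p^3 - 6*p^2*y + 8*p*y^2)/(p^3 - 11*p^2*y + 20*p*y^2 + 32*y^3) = p*(-p + 2*y)/(-p^2 + 7*p*y + 8*y^2)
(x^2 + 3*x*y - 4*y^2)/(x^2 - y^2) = (x + 4*y)/(x + y)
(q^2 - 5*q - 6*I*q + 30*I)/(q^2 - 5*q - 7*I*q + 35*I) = (q - 6*I)/(q - 7*I)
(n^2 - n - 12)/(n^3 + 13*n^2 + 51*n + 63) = (n - 4)/(n^2 + 10*n + 21)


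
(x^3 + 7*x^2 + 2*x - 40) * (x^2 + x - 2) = x^5 + 8*x^4 + 7*x^3 - 52*x^2 - 44*x + 80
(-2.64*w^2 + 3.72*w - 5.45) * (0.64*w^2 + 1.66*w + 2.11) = -1.6896*w^4 - 2.0016*w^3 - 2.8832*w^2 - 1.1978*w - 11.4995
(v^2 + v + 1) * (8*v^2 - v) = 8*v^4 + 7*v^3 + 7*v^2 - v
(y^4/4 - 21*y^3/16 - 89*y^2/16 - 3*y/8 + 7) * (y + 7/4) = y^5/4 - 7*y^4/8 - 503*y^3/64 - 647*y^2/64 + 203*y/32 + 49/4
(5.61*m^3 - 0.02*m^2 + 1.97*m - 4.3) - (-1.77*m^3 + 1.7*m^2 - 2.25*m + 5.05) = 7.38*m^3 - 1.72*m^2 + 4.22*m - 9.35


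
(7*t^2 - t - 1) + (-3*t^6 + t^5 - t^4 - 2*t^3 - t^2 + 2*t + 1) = -3*t^6 + t^5 - t^4 - 2*t^3 + 6*t^2 + t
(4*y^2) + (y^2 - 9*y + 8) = 5*y^2 - 9*y + 8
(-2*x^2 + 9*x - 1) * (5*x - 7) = -10*x^3 + 59*x^2 - 68*x + 7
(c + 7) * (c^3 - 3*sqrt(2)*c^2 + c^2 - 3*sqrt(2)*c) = c^4 - 3*sqrt(2)*c^3 + 8*c^3 - 24*sqrt(2)*c^2 + 7*c^2 - 21*sqrt(2)*c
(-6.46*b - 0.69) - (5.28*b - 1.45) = 0.76 - 11.74*b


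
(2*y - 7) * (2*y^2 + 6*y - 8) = 4*y^3 - 2*y^2 - 58*y + 56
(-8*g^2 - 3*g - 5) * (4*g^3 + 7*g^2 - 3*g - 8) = -32*g^5 - 68*g^4 - 17*g^3 + 38*g^2 + 39*g + 40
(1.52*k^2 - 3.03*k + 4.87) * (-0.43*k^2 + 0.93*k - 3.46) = -0.6536*k^4 + 2.7165*k^3 - 10.1712*k^2 + 15.0129*k - 16.8502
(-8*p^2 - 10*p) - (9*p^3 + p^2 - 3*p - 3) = -9*p^3 - 9*p^2 - 7*p + 3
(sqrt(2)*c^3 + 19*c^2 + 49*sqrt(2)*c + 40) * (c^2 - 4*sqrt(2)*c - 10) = sqrt(2)*c^5 + 11*c^4 - 37*sqrt(2)*c^3 - 542*c^2 - 650*sqrt(2)*c - 400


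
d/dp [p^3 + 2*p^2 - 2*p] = 3*p^2 + 4*p - 2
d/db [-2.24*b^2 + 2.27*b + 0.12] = 2.27 - 4.48*b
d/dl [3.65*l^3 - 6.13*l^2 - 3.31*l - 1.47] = 10.95*l^2 - 12.26*l - 3.31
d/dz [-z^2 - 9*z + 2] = -2*z - 9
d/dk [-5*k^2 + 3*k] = 3 - 10*k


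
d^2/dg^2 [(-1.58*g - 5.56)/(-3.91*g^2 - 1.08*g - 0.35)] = ((1.58*g + 5.56)*(7.82*g + 1.08)*(15.64*g + 2.16) - (37.0668*g + 46.892)*(3.91*g^2 + 1.08*g + 0.35))/(3.91*g^2 + 1.08*g + 0.35)^3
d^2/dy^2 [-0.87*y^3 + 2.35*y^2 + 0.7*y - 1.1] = 4.7 - 5.22*y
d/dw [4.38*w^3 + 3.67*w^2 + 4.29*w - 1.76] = 13.14*w^2 + 7.34*w + 4.29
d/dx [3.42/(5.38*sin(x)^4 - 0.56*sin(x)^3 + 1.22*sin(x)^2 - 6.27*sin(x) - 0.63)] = (-73.5984*sin(x)^3 + 5.7456*sin(x)^2 - 8.3448*sin(x) + 21.4434)*cos(x)/(-5.38*sin(x)^4 + 0.56*sin(x)^3 - 1.22*sin(x)^2 + 6.27*sin(x) + 0.63)^2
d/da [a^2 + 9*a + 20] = 2*a + 9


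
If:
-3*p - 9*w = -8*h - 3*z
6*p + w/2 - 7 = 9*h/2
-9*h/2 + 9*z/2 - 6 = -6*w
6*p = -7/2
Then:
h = -1069/424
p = -7/12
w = -717/424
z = 1357/1272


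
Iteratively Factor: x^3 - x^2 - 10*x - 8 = (x - 4)*(x^2 + 3*x + 2) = (x - 4)*(x + 1)*(x + 2)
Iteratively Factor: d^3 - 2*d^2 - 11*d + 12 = (d - 4)*(d^2 + 2*d - 3) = (d - 4)*(d - 1)*(d + 3)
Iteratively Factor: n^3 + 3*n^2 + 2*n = (n + 1)*(n^2 + 2*n) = (n + 1)*(n + 2)*(n)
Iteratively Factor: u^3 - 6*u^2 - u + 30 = (u - 3)*(u^2 - 3*u - 10) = (u - 5)*(u - 3)*(u + 2)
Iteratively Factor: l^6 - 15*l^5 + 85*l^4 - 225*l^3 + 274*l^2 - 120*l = (l - 5)*(l^5 - 10*l^4 + 35*l^3 - 50*l^2 + 24*l) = (l - 5)*(l - 3)*(l^4 - 7*l^3 + 14*l^2 - 8*l) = l*(l - 5)*(l - 3)*(l^3 - 7*l^2 + 14*l - 8) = l*(l - 5)*(l - 3)*(l - 1)*(l^2 - 6*l + 8) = l*(l - 5)*(l - 4)*(l - 3)*(l - 1)*(l - 2)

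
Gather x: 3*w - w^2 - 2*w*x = -w^2 - 2*w*x + 3*w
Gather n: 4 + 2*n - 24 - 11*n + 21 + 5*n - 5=-4*n - 4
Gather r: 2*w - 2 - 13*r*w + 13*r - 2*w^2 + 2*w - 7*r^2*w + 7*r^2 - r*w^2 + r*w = r^2*(7 - 7*w) + r*(-w^2 - 12*w + 13) - 2*w^2 + 4*w - 2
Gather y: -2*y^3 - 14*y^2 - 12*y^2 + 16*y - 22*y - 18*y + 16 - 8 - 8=-2*y^3 - 26*y^2 - 24*y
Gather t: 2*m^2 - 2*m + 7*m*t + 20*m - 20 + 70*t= 2*m^2 + 18*m + t*(7*m + 70) - 20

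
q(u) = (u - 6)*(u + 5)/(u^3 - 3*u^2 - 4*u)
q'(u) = (u - 6)*(u + 5)*(-3*u^2 + 6*u + 4)/(u^3 - 3*u^2 - 4*u)^2 + (u - 6)/(u^3 - 3*u^2 - 4*u) + (u + 5)/(u^3 - 3*u^2 - 4*u)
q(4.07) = -12.12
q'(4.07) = 183.44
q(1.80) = 2.58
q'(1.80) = -1.41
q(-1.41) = 8.51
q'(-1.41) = 29.57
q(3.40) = 2.43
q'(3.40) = 2.14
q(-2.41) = 1.00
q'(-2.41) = 1.55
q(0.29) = 21.76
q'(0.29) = -85.75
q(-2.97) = 0.45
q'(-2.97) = 0.61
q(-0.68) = -28.34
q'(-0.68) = 38.51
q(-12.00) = -0.06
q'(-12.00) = 0.00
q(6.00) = 0.00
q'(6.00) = 0.13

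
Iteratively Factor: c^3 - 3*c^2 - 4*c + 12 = (c + 2)*(c^2 - 5*c + 6) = (c - 2)*(c + 2)*(c - 3)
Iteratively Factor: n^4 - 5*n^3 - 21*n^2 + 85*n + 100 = (n + 1)*(n^3 - 6*n^2 - 15*n + 100) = (n + 1)*(n + 4)*(n^2 - 10*n + 25) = (n - 5)*(n + 1)*(n + 4)*(n - 5)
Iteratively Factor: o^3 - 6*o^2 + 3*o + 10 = (o - 5)*(o^2 - o - 2) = (o - 5)*(o + 1)*(o - 2)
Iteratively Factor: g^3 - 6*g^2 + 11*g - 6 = (g - 3)*(g^2 - 3*g + 2) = (g - 3)*(g - 2)*(g - 1)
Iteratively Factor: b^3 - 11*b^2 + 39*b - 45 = (b - 3)*(b^2 - 8*b + 15) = (b - 3)^2*(b - 5)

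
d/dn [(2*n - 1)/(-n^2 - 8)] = 2*(n^2 - n - 8)/(n^4 + 16*n^2 + 64)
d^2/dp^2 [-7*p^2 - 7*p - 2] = -14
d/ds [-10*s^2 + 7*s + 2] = 7 - 20*s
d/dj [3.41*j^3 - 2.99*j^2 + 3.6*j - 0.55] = 10.23*j^2 - 5.98*j + 3.6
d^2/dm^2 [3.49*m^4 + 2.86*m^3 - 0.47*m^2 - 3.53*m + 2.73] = 41.88*m^2 + 17.16*m - 0.94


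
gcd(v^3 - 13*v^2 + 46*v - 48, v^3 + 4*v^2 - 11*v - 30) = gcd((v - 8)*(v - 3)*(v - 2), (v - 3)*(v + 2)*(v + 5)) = v - 3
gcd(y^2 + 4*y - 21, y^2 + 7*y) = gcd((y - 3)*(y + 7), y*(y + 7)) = y + 7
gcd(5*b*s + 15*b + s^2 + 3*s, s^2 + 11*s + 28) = 1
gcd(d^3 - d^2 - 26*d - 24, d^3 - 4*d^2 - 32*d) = d + 4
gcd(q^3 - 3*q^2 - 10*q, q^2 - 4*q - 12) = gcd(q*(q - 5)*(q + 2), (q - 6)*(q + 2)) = q + 2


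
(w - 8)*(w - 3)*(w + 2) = w^3 - 9*w^2 + 2*w + 48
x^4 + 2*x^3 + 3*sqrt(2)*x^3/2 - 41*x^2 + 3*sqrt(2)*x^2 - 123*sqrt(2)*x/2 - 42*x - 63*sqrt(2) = (x - 6)*(x + 1)*(x + 7)*(x + 3*sqrt(2)/2)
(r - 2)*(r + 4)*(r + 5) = r^3 + 7*r^2 + 2*r - 40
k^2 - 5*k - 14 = (k - 7)*(k + 2)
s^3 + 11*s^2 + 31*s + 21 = (s + 1)*(s + 3)*(s + 7)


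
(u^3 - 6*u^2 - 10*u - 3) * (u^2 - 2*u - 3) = u^5 - 8*u^4 - u^3 + 35*u^2 + 36*u + 9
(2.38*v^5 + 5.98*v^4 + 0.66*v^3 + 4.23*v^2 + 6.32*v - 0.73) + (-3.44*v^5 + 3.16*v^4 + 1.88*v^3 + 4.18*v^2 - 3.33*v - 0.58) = -1.06*v^5 + 9.14*v^4 + 2.54*v^3 + 8.41*v^2 + 2.99*v - 1.31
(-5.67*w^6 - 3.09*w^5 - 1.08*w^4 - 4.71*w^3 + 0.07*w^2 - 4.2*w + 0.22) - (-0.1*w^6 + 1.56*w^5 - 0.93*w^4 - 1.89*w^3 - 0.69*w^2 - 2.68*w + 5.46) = -5.57*w^6 - 4.65*w^5 - 0.15*w^4 - 2.82*w^3 + 0.76*w^2 - 1.52*w - 5.24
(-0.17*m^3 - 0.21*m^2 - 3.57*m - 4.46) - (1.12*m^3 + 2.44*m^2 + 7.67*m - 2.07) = -1.29*m^3 - 2.65*m^2 - 11.24*m - 2.39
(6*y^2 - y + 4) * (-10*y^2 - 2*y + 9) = -60*y^4 - 2*y^3 + 16*y^2 - 17*y + 36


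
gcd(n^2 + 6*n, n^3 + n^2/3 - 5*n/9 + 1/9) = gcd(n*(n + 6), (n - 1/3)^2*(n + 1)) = 1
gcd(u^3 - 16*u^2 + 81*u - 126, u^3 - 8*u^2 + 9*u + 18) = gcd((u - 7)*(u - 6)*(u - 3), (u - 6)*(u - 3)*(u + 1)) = u^2 - 9*u + 18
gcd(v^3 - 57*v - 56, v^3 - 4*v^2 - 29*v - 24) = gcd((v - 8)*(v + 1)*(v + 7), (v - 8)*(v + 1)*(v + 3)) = v^2 - 7*v - 8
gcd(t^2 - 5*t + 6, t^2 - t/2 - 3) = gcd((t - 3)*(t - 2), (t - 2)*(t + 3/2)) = t - 2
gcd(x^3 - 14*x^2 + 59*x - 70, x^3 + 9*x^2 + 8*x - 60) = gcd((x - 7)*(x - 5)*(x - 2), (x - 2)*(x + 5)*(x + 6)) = x - 2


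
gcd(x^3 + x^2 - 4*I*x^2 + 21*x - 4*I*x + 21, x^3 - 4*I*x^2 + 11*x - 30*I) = x + 3*I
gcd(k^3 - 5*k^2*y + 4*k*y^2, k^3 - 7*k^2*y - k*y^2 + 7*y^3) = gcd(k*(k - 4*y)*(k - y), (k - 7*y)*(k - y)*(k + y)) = -k + y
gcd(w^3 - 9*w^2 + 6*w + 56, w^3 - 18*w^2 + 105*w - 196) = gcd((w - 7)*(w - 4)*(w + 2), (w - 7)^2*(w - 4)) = w^2 - 11*w + 28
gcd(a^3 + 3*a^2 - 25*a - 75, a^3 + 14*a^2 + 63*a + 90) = a^2 + 8*a + 15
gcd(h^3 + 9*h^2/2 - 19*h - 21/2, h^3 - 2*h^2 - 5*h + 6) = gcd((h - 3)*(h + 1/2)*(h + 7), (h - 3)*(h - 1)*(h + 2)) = h - 3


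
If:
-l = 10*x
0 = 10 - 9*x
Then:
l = -100/9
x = 10/9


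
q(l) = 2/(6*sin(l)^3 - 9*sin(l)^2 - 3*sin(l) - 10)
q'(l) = 2*(-18*sin(l)^2*cos(l) + 18*sin(l)*cos(l) + 3*cos(l))/(6*sin(l)^3 - 9*sin(l)^2 - 3*sin(l) - 10)^2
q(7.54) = -0.13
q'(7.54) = 0.01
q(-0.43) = -0.19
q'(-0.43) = -0.12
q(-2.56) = -0.17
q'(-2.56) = 0.14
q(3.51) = -0.19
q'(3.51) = 0.10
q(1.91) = -0.13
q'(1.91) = -0.01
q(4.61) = -0.09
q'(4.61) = 0.01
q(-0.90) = -0.12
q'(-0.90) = -0.11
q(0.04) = -0.20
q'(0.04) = 0.07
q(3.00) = -0.19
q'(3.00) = -0.09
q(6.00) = -0.20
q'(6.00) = -0.07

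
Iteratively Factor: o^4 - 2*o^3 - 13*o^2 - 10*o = (o + 2)*(o^3 - 4*o^2 - 5*o) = (o - 5)*(o + 2)*(o^2 + o) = (o - 5)*(o + 1)*(o + 2)*(o)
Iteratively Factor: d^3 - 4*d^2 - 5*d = (d + 1)*(d^2 - 5*d) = d*(d + 1)*(d - 5)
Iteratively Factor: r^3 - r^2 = (r - 1)*(r^2) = r*(r - 1)*(r)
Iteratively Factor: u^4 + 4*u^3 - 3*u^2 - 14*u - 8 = (u + 1)*(u^3 + 3*u^2 - 6*u - 8) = (u - 2)*(u + 1)*(u^2 + 5*u + 4) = (u - 2)*(u + 1)*(u + 4)*(u + 1)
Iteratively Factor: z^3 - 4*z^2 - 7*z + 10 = (z - 1)*(z^2 - 3*z - 10) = (z - 5)*(z - 1)*(z + 2)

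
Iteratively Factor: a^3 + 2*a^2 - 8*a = (a)*(a^2 + 2*a - 8) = a*(a + 4)*(a - 2)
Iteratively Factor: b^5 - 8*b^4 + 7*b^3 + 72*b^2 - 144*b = (b - 3)*(b^4 - 5*b^3 - 8*b^2 + 48*b) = (b - 4)*(b - 3)*(b^3 - b^2 - 12*b) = (b - 4)*(b - 3)*(b + 3)*(b^2 - 4*b) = b*(b - 4)*(b - 3)*(b + 3)*(b - 4)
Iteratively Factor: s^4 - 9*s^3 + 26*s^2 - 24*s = (s - 4)*(s^3 - 5*s^2 + 6*s) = s*(s - 4)*(s^2 - 5*s + 6) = s*(s - 4)*(s - 2)*(s - 3)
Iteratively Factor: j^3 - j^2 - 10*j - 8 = (j + 1)*(j^2 - 2*j - 8) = (j - 4)*(j + 1)*(j + 2)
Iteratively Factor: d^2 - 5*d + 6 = (d - 3)*(d - 2)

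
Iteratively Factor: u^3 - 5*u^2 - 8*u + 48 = (u - 4)*(u^2 - u - 12) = (u - 4)*(u + 3)*(u - 4)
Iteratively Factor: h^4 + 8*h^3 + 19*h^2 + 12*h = (h + 3)*(h^3 + 5*h^2 + 4*h) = h*(h + 3)*(h^2 + 5*h + 4) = h*(h + 1)*(h + 3)*(h + 4)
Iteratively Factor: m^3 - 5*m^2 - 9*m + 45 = (m + 3)*(m^2 - 8*m + 15) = (m - 5)*(m + 3)*(m - 3)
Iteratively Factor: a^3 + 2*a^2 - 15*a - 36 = (a - 4)*(a^2 + 6*a + 9) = (a - 4)*(a + 3)*(a + 3)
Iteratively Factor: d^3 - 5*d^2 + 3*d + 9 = (d - 3)*(d^2 - 2*d - 3) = (d - 3)^2*(d + 1)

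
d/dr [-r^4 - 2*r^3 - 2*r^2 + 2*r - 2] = -4*r^3 - 6*r^2 - 4*r + 2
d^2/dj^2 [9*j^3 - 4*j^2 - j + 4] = 54*j - 8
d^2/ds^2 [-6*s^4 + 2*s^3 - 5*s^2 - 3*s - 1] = -72*s^2 + 12*s - 10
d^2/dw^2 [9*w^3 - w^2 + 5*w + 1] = 54*w - 2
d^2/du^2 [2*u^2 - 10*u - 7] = 4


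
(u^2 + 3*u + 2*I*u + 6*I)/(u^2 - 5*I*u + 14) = (u + 3)/(u - 7*I)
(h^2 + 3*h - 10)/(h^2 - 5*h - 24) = (-h^2 - 3*h + 10)/(-h^2 + 5*h + 24)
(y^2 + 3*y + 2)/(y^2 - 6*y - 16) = (y + 1)/(y - 8)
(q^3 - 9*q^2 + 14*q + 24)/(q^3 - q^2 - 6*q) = (-q^3 + 9*q^2 - 14*q - 24)/(q*(-q^2 + q + 6))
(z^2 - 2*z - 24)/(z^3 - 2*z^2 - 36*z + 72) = (z + 4)/(z^2 + 4*z - 12)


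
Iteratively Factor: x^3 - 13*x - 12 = (x + 1)*(x^2 - x - 12) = (x + 1)*(x + 3)*(x - 4)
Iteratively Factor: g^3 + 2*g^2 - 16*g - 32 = (g + 4)*(g^2 - 2*g - 8) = (g + 2)*(g + 4)*(g - 4)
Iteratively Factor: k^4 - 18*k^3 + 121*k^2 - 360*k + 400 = (k - 5)*(k^3 - 13*k^2 + 56*k - 80) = (k - 5)^2*(k^2 - 8*k + 16) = (k - 5)^2*(k - 4)*(k - 4)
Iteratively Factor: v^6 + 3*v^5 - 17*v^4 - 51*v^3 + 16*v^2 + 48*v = (v + 3)*(v^5 - 17*v^3 + 16*v) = (v - 1)*(v + 3)*(v^4 + v^3 - 16*v^2 - 16*v) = (v - 1)*(v + 1)*(v + 3)*(v^3 - 16*v) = (v - 1)*(v + 1)*(v + 3)*(v + 4)*(v^2 - 4*v) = (v - 4)*(v - 1)*(v + 1)*(v + 3)*(v + 4)*(v)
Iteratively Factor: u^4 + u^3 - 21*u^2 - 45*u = (u)*(u^3 + u^2 - 21*u - 45) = u*(u + 3)*(u^2 - 2*u - 15) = u*(u + 3)^2*(u - 5)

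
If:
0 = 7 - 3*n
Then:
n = 7/3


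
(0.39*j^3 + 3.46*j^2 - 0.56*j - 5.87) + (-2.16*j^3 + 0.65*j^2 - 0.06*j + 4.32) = -1.77*j^3 + 4.11*j^2 - 0.62*j - 1.55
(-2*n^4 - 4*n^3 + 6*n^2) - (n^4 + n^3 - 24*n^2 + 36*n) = -3*n^4 - 5*n^3 + 30*n^2 - 36*n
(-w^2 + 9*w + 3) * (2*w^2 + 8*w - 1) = -2*w^4 + 10*w^3 + 79*w^2 + 15*w - 3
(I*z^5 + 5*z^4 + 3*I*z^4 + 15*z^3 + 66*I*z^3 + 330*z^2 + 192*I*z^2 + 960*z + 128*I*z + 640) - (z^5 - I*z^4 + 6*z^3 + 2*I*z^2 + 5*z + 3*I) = -z^5 + I*z^5 + 5*z^4 + 4*I*z^4 + 9*z^3 + 66*I*z^3 + 330*z^2 + 190*I*z^2 + 955*z + 128*I*z + 640 - 3*I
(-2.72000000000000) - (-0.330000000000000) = -2.39000000000000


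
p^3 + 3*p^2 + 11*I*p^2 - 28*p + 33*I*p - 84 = (p + 3)*(p + 4*I)*(p + 7*I)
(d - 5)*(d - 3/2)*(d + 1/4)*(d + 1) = d^4 - 21*d^3/4 - 3*d^2/8 + 31*d/4 + 15/8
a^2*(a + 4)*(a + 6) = a^4 + 10*a^3 + 24*a^2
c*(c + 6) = c^2 + 6*c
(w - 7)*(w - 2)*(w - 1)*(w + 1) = w^4 - 9*w^3 + 13*w^2 + 9*w - 14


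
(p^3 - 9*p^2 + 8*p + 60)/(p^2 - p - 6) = (p^2 - 11*p + 30)/(p - 3)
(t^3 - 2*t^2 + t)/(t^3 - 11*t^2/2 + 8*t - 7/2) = 2*t/(2*t - 7)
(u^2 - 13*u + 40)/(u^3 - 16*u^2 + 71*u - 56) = (u - 5)/(u^2 - 8*u + 7)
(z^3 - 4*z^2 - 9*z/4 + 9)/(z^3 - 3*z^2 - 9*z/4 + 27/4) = (z - 4)/(z - 3)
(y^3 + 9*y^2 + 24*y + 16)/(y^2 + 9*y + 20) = (y^2 + 5*y + 4)/(y + 5)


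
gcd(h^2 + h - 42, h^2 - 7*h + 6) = h - 6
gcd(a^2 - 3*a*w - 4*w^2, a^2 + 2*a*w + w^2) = a + w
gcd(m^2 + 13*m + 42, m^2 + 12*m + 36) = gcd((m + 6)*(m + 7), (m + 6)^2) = m + 6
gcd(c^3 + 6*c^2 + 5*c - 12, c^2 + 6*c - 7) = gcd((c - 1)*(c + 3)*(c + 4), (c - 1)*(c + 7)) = c - 1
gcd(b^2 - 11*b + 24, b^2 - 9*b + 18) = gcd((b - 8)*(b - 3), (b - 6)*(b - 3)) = b - 3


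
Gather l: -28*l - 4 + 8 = 4 - 28*l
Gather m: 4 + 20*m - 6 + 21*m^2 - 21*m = 21*m^2 - m - 2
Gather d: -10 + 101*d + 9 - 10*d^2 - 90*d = -10*d^2 + 11*d - 1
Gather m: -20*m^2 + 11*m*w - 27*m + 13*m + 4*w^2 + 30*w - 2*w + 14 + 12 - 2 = -20*m^2 + m*(11*w - 14) + 4*w^2 + 28*w + 24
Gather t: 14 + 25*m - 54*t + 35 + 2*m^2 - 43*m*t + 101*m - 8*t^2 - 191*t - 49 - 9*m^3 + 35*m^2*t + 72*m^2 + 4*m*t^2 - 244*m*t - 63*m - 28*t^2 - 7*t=-9*m^3 + 74*m^2 + 63*m + t^2*(4*m - 36) + t*(35*m^2 - 287*m - 252)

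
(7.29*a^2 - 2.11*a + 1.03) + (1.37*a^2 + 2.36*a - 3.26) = 8.66*a^2 + 0.25*a - 2.23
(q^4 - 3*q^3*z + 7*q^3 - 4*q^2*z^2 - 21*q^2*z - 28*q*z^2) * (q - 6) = q^5 - 3*q^4*z + q^4 - 4*q^3*z^2 - 3*q^3*z - 42*q^3 - 4*q^2*z^2 + 126*q^2*z + 168*q*z^2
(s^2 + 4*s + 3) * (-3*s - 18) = -3*s^3 - 30*s^2 - 81*s - 54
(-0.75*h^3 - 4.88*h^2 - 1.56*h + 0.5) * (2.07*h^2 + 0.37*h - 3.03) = -1.5525*h^5 - 10.3791*h^4 - 2.7623*h^3 + 15.2442*h^2 + 4.9118*h - 1.515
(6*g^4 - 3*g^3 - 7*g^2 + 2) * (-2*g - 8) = -12*g^5 - 42*g^4 + 38*g^3 + 56*g^2 - 4*g - 16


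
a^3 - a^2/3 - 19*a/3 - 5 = (a - 3)*(a + 1)*(a + 5/3)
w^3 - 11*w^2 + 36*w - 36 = (w - 6)*(w - 3)*(w - 2)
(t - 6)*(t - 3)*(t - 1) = t^3 - 10*t^2 + 27*t - 18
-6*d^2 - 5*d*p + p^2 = (-6*d + p)*(d + p)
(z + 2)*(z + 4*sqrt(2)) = z^2 + 2*z + 4*sqrt(2)*z + 8*sqrt(2)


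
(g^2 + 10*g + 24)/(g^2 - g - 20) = (g + 6)/(g - 5)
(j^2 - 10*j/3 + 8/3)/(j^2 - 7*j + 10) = (j - 4/3)/(j - 5)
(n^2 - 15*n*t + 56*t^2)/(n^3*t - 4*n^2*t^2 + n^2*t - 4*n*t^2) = (n^2 - 15*n*t + 56*t^2)/(n*t*(n^2 - 4*n*t + n - 4*t))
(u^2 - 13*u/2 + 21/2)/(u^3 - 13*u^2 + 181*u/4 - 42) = 2*(u - 3)/(2*u^2 - 19*u + 24)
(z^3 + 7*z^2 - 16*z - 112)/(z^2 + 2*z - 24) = (z^2 + 11*z + 28)/(z + 6)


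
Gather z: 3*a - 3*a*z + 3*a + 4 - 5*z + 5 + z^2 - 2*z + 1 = 6*a + z^2 + z*(-3*a - 7) + 10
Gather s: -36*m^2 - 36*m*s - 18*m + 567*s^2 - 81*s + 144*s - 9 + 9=-36*m^2 - 18*m + 567*s^2 + s*(63 - 36*m)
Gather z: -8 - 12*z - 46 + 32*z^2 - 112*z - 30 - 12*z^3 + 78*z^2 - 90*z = -12*z^3 + 110*z^2 - 214*z - 84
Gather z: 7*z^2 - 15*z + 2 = 7*z^2 - 15*z + 2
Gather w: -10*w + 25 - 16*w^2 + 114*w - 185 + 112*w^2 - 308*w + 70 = 96*w^2 - 204*w - 90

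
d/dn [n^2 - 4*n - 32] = 2*n - 4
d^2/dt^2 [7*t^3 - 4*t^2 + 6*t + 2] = 42*t - 8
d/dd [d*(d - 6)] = 2*d - 6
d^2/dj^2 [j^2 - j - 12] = 2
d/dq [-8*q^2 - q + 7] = -16*q - 1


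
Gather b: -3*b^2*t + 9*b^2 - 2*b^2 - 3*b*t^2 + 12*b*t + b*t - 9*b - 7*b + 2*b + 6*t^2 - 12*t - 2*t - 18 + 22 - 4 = b^2*(7 - 3*t) + b*(-3*t^2 + 13*t - 14) + 6*t^2 - 14*t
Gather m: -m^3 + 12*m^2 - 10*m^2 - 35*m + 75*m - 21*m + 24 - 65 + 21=-m^3 + 2*m^2 + 19*m - 20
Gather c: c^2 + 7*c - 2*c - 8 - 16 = c^2 + 5*c - 24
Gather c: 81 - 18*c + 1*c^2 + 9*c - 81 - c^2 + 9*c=0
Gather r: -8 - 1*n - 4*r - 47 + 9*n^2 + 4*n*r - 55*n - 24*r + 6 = 9*n^2 - 56*n + r*(4*n - 28) - 49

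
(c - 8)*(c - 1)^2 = c^3 - 10*c^2 + 17*c - 8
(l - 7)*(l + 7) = l^2 - 49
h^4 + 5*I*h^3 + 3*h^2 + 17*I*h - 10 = (h - 2*I)*(h + I)^2*(h + 5*I)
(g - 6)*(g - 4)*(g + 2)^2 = g^4 - 6*g^3 - 12*g^2 + 56*g + 96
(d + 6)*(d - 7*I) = d^2 + 6*d - 7*I*d - 42*I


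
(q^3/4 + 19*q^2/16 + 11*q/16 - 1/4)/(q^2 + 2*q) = (4*q^3 + 19*q^2 + 11*q - 4)/(16*q*(q + 2))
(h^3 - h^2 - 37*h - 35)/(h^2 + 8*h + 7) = (h^2 - 2*h - 35)/(h + 7)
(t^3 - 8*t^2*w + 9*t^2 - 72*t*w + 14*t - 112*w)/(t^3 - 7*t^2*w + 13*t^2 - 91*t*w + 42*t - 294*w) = (t^2 - 8*t*w + 2*t - 16*w)/(t^2 - 7*t*w + 6*t - 42*w)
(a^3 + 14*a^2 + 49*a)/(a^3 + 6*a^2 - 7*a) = (a + 7)/(a - 1)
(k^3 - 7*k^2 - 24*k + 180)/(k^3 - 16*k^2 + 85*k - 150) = (k^2 - k - 30)/(k^2 - 10*k + 25)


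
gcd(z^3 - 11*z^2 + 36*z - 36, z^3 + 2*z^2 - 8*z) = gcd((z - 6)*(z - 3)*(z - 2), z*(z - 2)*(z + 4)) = z - 2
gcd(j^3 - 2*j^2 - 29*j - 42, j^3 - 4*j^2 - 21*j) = j^2 - 4*j - 21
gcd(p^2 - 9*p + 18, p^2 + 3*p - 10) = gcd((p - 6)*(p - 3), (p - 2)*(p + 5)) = 1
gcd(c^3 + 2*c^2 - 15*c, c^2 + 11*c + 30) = c + 5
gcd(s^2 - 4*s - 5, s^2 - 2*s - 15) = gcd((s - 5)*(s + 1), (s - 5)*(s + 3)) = s - 5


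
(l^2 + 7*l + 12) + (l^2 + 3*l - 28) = 2*l^2 + 10*l - 16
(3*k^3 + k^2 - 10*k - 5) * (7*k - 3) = 21*k^4 - 2*k^3 - 73*k^2 - 5*k + 15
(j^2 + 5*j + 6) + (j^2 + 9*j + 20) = 2*j^2 + 14*j + 26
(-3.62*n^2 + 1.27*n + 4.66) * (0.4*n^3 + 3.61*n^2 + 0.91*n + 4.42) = -1.448*n^5 - 12.5602*n^4 + 3.1545*n^3 + 1.9779*n^2 + 9.854*n + 20.5972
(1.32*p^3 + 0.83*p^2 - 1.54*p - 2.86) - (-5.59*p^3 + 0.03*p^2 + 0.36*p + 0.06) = 6.91*p^3 + 0.8*p^2 - 1.9*p - 2.92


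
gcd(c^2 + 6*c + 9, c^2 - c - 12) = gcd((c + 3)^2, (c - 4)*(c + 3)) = c + 3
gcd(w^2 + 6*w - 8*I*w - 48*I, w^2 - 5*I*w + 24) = w - 8*I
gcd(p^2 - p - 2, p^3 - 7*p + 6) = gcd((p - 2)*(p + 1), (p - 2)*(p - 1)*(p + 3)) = p - 2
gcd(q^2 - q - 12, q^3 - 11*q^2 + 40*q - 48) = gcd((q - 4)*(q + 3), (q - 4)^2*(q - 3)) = q - 4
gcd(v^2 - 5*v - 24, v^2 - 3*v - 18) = v + 3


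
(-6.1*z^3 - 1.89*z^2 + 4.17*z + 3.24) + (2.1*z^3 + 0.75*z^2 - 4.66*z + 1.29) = -4.0*z^3 - 1.14*z^2 - 0.49*z + 4.53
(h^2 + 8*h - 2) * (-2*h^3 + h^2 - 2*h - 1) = -2*h^5 - 15*h^4 + 10*h^3 - 19*h^2 - 4*h + 2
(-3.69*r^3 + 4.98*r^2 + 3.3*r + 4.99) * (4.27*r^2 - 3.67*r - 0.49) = -15.7563*r^5 + 34.8069*r^4 - 2.3775*r^3 + 6.7561*r^2 - 19.9303*r - 2.4451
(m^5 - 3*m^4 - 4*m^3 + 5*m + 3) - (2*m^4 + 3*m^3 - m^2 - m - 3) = m^5 - 5*m^4 - 7*m^3 + m^2 + 6*m + 6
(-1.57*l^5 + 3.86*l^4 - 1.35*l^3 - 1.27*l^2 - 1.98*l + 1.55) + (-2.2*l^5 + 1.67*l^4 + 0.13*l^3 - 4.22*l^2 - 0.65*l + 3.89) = -3.77*l^5 + 5.53*l^4 - 1.22*l^3 - 5.49*l^2 - 2.63*l + 5.44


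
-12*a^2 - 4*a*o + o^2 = (-6*a + o)*(2*a + o)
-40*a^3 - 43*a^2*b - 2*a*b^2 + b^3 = (-8*a + b)*(a + b)*(5*a + b)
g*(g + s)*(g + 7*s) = g^3 + 8*g^2*s + 7*g*s^2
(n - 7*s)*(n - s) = n^2 - 8*n*s + 7*s^2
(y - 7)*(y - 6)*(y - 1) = y^3 - 14*y^2 + 55*y - 42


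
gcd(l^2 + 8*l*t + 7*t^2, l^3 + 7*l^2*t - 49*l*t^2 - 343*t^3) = l + 7*t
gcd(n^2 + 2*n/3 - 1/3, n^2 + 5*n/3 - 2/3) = n - 1/3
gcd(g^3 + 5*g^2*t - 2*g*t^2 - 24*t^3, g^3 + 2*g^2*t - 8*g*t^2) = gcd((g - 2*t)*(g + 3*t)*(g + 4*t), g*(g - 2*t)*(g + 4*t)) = -g^2 - 2*g*t + 8*t^2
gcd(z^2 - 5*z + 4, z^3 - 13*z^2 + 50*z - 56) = z - 4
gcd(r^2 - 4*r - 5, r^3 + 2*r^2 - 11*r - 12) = r + 1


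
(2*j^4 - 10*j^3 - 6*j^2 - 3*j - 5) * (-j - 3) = -2*j^5 + 4*j^4 + 36*j^3 + 21*j^2 + 14*j + 15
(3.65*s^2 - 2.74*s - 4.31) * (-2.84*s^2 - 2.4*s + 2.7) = -10.366*s^4 - 0.9784*s^3 + 28.6714*s^2 + 2.946*s - 11.637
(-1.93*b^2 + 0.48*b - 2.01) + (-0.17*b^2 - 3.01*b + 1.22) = -2.1*b^2 - 2.53*b - 0.79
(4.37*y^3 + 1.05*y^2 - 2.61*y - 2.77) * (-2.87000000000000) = -12.5419*y^3 - 3.0135*y^2 + 7.4907*y + 7.9499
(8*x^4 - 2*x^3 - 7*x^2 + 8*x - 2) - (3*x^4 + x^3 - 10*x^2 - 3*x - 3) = 5*x^4 - 3*x^3 + 3*x^2 + 11*x + 1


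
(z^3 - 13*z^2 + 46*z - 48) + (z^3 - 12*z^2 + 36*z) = 2*z^3 - 25*z^2 + 82*z - 48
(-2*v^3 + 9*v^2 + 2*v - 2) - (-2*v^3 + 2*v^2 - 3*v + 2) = 7*v^2 + 5*v - 4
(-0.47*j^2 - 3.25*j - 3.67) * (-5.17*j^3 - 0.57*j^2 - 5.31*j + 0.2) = 2.4299*j^5 + 17.0704*j^4 + 23.3221*j^3 + 19.2554*j^2 + 18.8377*j - 0.734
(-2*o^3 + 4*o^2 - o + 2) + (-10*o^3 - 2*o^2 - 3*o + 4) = -12*o^3 + 2*o^2 - 4*o + 6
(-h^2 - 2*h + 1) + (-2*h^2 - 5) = -3*h^2 - 2*h - 4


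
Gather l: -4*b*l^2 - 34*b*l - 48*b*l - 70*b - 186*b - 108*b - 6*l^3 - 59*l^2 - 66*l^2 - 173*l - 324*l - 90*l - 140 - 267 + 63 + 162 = -364*b - 6*l^3 + l^2*(-4*b - 125) + l*(-82*b - 587) - 182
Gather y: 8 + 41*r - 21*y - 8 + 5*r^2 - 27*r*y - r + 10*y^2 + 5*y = 5*r^2 + 40*r + 10*y^2 + y*(-27*r - 16)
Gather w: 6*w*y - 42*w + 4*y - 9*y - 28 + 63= w*(6*y - 42) - 5*y + 35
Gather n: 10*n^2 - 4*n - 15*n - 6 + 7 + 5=10*n^2 - 19*n + 6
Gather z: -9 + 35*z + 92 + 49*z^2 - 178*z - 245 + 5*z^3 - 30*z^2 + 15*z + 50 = 5*z^3 + 19*z^2 - 128*z - 112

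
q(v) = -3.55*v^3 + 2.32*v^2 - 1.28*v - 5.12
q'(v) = -10.65*v^2 + 4.64*v - 1.28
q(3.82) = -174.04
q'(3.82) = -138.96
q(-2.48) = 66.47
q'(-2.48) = -78.29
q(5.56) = -550.69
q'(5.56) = -304.71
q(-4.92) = 480.13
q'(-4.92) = -281.91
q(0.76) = -6.31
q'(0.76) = -3.91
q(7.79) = -1552.49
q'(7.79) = -611.42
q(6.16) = -754.77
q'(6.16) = -376.82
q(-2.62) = 78.00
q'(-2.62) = -86.54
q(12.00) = -5820.80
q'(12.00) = -1479.20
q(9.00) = -2416.67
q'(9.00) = -822.17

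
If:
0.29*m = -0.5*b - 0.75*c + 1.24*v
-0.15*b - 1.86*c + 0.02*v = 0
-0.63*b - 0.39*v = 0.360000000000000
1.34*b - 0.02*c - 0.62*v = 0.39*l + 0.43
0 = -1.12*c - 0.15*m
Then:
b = -0.44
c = 0.03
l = -2.27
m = -0.25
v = -0.21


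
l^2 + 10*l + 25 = (l + 5)^2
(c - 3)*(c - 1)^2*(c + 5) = c^4 - 18*c^2 + 32*c - 15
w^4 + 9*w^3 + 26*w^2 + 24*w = w*(w + 2)*(w + 3)*(w + 4)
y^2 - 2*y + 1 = (y - 1)^2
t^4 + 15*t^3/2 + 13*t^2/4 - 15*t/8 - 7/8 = (t - 1/2)*(t + 1/2)^2*(t + 7)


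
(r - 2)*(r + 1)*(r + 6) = r^3 + 5*r^2 - 8*r - 12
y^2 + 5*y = y*(y + 5)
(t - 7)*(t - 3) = t^2 - 10*t + 21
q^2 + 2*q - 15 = (q - 3)*(q + 5)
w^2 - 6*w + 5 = (w - 5)*(w - 1)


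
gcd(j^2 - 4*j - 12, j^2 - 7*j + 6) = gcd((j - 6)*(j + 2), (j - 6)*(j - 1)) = j - 6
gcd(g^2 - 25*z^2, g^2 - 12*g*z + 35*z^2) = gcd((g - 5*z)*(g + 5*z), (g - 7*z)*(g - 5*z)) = -g + 5*z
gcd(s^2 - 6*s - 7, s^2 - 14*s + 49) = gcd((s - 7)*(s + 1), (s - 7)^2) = s - 7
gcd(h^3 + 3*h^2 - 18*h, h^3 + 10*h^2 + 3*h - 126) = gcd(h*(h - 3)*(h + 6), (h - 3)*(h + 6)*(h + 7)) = h^2 + 3*h - 18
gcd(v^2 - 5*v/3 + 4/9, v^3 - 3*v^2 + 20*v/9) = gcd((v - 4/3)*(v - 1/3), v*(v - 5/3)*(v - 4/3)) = v - 4/3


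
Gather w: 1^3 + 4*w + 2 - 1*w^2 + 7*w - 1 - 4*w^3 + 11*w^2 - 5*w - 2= -4*w^3 + 10*w^2 + 6*w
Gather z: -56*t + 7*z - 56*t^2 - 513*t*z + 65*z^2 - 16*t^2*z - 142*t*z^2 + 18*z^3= -56*t^2 - 56*t + 18*z^3 + z^2*(65 - 142*t) + z*(-16*t^2 - 513*t + 7)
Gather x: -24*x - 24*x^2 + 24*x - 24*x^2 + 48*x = -48*x^2 + 48*x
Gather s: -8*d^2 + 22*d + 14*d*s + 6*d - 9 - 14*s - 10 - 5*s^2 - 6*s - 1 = -8*d^2 + 28*d - 5*s^2 + s*(14*d - 20) - 20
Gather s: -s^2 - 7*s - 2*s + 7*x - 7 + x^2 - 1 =-s^2 - 9*s + x^2 + 7*x - 8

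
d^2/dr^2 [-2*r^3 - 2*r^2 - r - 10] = -12*r - 4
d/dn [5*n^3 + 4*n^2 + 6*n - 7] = 15*n^2 + 8*n + 6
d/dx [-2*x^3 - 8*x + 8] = -6*x^2 - 8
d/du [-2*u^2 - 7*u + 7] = -4*u - 7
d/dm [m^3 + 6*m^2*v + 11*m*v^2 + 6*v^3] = 3*m^2 + 12*m*v + 11*v^2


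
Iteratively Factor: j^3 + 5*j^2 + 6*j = (j + 2)*(j^2 + 3*j) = j*(j + 2)*(j + 3)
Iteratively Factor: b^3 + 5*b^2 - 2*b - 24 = (b - 2)*(b^2 + 7*b + 12) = (b - 2)*(b + 3)*(b + 4)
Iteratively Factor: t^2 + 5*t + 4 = (t + 1)*(t + 4)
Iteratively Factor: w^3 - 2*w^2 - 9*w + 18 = (w - 2)*(w^2 - 9) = (w - 3)*(w - 2)*(w + 3)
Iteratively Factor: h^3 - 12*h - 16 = (h + 2)*(h^2 - 2*h - 8) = (h - 4)*(h + 2)*(h + 2)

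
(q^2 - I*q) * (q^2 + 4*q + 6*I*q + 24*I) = q^4 + 4*q^3 + 5*I*q^3 + 6*q^2 + 20*I*q^2 + 24*q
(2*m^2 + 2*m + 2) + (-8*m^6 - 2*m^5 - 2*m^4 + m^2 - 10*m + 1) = -8*m^6 - 2*m^5 - 2*m^4 + 3*m^2 - 8*m + 3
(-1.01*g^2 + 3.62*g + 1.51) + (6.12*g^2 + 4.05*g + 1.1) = 5.11*g^2 + 7.67*g + 2.61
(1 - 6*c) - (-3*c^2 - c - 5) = 3*c^2 - 5*c + 6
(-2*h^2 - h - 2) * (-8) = 16*h^2 + 8*h + 16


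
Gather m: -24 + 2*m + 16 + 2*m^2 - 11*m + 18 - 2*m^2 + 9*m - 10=0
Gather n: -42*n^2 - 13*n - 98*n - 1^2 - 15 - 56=-42*n^2 - 111*n - 72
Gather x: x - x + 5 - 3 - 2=0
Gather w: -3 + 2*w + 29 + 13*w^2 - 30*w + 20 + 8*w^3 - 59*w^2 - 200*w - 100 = 8*w^3 - 46*w^2 - 228*w - 54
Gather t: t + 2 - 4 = t - 2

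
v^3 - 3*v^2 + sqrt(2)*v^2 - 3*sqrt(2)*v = v*(v - 3)*(v + sqrt(2))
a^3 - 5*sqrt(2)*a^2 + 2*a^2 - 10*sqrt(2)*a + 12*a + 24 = (a + 2)*(a - 3*sqrt(2))*(a - 2*sqrt(2))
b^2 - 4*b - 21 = (b - 7)*(b + 3)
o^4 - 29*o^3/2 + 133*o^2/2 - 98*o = o*(o - 7)*(o - 4)*(o - 7/2)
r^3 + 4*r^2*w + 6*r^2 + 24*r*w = r*(r + 6)*(r + 4*w)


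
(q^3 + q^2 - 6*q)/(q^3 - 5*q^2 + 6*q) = (q + 3)/(q - 3)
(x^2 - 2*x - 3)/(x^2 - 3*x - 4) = (x - 3)/(x - 4)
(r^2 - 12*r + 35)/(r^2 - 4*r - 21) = (r - 5)/(r + 3)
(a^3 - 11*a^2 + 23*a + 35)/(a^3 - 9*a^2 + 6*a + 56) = (a^2 - 4*a - 5)/(a^2 - 2*a - 8)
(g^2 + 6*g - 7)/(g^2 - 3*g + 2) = (g + 7)/(g - 2)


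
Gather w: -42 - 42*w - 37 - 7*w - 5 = -49*w - 84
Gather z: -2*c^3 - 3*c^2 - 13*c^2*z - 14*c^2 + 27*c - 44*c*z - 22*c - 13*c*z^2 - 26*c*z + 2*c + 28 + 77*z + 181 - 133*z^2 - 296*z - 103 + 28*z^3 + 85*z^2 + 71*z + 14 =-2*c^3 - 17*c^2 + 7*c + 28*z^3 + z^2*(-13*c - 48) + z*(-13*c^2 - 70*c - 148) + 120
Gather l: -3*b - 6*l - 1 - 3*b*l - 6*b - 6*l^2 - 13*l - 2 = -9*b - 6*l^2 + l*(-3*b - 19) - 3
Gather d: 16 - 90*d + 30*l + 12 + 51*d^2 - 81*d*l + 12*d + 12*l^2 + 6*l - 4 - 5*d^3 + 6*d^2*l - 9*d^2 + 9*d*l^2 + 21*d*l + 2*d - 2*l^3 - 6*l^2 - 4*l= -5*d^3 + d^2*(6*l + 42) + d*(9*l^2 - 60*l - 76) - 2*l^3 + 6*l^2 + 32*l + 24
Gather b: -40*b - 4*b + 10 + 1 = 11 - 44*b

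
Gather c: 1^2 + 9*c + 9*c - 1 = 18*c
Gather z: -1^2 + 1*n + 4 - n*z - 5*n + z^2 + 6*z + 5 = -4*n + z^2 + z*(6 - n) + 8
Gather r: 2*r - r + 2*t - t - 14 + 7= r + t - 7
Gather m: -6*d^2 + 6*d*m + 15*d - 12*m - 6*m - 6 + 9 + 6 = -6*d^2 + 15*d + m*(6*d - 18) + 9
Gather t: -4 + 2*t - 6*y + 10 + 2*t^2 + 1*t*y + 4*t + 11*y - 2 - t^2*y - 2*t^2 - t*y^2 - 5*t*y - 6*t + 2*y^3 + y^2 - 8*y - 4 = -t^2*y + t*(-y^2 - 4*y) + 2*y^3 + y^2 - 3*y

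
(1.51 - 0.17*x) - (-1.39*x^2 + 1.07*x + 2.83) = 1.39*x^2 - 1.24*x - 1.32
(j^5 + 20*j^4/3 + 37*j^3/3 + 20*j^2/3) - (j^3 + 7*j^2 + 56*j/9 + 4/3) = j^5 + 20*j^4/3 + 34*j^3/3 - j^2/3 - 56*j/9 - 4/3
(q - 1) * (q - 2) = q^2 - 3*q + 2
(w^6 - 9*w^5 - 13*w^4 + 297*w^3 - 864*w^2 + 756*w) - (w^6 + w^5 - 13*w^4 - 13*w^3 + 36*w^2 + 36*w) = -10*w^5 + 310*w^3 - 900*w^2 + 720*w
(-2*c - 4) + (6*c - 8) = 4*c - 12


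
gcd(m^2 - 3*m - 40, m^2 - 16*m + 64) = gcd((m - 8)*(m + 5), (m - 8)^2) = m - 8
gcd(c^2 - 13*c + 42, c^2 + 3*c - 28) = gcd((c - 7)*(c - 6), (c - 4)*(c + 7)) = 1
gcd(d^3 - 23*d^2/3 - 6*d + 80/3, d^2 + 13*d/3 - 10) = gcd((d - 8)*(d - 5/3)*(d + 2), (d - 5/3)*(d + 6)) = d - 5/3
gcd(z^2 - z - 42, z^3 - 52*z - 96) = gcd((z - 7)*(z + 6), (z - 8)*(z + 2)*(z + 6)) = z + 6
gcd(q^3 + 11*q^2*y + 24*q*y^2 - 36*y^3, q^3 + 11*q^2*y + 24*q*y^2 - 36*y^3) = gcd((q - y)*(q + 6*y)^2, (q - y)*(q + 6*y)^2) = -q^3 - 11*q^2*y - 24*q*y^2 + 36*y^3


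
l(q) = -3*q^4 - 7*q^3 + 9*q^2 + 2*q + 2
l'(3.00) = -457.00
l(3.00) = -343.00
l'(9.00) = -10285.00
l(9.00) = -24037.00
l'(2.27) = -205.72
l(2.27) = -108.62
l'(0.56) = 3.39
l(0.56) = 4.42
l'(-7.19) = 3247.30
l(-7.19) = -4962.71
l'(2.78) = -368.08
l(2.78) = -252.46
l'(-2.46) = 9.28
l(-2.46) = 45.89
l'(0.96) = -10.69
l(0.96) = 3.47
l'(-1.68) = -30.61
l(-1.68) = 33.34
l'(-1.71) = -30.18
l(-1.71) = 34.25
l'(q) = -12*q^3 - 21*q^2 + 18*q + 2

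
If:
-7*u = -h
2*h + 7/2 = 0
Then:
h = -7/4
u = -1/4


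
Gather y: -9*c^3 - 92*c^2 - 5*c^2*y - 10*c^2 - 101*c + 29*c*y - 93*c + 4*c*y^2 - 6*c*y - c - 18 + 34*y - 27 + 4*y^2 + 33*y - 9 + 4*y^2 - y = -9*c^3 - 102*c^2 - 195*c + y^2*(4*c + 8) + y*(-5*c^2 + 23*c + 66) - 54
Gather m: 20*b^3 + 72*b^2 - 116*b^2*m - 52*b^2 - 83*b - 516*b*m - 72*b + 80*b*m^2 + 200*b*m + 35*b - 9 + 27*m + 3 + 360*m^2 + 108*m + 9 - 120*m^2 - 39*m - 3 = 20*b^3 + 20*b^2 - 120*b + m^2*(80*b + 240) + m*(-116*b^2 - 316*b + 96)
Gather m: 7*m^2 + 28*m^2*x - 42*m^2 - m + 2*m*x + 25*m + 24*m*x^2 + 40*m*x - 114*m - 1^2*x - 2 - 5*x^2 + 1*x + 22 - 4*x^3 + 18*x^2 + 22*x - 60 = m^2*(28*x - 35) + m*(24*x^2 + 42*x - 90) - 4*x^3 + 13*x^2 + 22*x - 40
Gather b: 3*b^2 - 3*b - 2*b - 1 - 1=3*b^2 - 5*b - 2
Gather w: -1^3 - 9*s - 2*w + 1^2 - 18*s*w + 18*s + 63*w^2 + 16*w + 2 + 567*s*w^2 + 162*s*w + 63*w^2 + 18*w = 9*s + w^2*(567*s + 126) + w*(144*s + 32) + 2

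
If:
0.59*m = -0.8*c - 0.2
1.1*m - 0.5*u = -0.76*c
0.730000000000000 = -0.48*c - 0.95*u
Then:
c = 0.02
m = -0.37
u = -0.78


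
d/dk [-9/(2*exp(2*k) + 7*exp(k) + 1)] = (36*exp(k) + 63)*exp(k)/(2*exp(2*k) + 7*exp(k) + 1)^2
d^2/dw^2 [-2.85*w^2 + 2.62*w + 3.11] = -5.70000000000000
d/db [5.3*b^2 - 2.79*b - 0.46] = 10.6*b - 2.79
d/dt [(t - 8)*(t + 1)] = 2*t - 7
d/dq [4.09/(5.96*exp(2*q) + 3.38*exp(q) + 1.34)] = (-48.7528*exp(q) - 13.8242)*exp(q)/(5.96*exp(2*q) + 3.38*exp(q) + 1.34)^2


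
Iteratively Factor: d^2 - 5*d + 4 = (d - 1)*(d - 4)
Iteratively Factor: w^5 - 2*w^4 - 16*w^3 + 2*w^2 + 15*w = (w + 1)*(w^4 - 3*w^3 - 13*w^2 + 15*w) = w*(w + 1)*(w^3 - 3*w^2 - 13*w + 15) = w*(w - 5)*(w + 1)*(w^2 + 2*w - 3) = w*(w - 5)*(w + 1)*(w + 3)*(w - 1)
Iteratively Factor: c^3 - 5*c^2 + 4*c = (c)*(c^2 - 5*c + 4) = c*(c - 1)*(c - 4)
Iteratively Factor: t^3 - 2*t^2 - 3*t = (t + 1)*(t^2 - 3*t) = (t - 3)*(t + 1)*(t)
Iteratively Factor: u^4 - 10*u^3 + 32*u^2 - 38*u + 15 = (u - 3)*(u^3 - 7*u^2 + 11*u - 5) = (u - 3)*(u - 1)*(u^2 - 6*u + 5) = (u - 3)*(u - 1)^2*(u - 5)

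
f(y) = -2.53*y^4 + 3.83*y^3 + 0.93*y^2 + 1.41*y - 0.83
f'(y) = -10.12*y^3 + 11.49*y^2 + 1.86*y + 1.41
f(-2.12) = -87.24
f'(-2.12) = 145.53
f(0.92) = 2.42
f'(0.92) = 4.97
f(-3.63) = -616.18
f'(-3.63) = 630.12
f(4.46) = -637.32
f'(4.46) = -659.55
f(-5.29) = -2530.51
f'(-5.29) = 1811.23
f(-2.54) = -166.48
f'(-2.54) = 236.65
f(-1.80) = -49.25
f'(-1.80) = 94.31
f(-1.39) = -20.72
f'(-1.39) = 48.20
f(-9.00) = -19329.59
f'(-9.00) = 8292.84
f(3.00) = -89.75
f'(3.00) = -162.84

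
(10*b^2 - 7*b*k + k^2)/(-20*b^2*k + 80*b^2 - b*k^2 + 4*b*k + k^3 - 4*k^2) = (-2*b + k)/(4*b*k - 16*b + k^2 - 4*k)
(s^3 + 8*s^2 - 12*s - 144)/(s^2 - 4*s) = s + 12 + 36/s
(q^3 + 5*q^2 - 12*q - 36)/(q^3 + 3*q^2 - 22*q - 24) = (q^2 - q - 6)/(q^2 - 3*q - 4)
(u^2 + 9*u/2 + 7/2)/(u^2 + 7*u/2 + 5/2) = (2*u + 7)/(2*u + 5)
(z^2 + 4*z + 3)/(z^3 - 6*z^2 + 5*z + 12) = (z + 3)/(z^2 - 7*z + 12)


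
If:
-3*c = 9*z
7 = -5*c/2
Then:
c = -14/5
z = 14/15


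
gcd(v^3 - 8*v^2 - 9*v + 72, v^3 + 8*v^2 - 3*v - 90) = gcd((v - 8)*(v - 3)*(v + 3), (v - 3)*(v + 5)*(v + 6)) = v - 3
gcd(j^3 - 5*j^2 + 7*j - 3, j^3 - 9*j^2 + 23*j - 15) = j^2 - 4*j + 3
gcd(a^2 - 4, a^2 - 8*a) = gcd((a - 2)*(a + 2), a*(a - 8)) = 1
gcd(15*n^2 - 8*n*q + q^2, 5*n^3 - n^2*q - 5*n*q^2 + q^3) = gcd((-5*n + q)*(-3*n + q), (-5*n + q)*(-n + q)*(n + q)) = -5*n + q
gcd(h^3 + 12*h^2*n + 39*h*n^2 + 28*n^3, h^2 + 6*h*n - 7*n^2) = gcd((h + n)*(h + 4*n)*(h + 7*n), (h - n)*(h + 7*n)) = h + 7*n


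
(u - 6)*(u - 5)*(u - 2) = u^3 - 13*u^2 + 52*u - 60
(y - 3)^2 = y^2 - 6*y + 9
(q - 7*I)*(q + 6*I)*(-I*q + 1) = -I*q^3 - 43*I*q + 42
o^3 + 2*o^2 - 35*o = o*(o - 5)*(o + 7)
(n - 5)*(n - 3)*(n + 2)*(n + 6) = n^4 - 37*n^2 + 24*n + 180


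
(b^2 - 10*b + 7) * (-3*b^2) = -3*b^4 + 30*b^3 - 21*b^2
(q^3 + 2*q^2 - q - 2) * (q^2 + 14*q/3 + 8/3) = q^5 + 20*q^4/3 + 11*q^3 - 4*q^2/3 - 12*q - 16/3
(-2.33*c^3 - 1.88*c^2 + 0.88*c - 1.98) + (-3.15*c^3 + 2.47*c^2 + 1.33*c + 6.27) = -5.48*c^3 + 0.59*c^2 + 2.21*c + 4.29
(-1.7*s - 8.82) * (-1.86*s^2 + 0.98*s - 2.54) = 3.162*s^3 + 14.7392*s^2 - 4.3256*s + 22.4028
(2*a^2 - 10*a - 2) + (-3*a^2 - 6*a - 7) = -a^2 - 16*a - 9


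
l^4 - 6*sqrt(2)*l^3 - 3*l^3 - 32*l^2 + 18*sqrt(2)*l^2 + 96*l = l*(l - 3)*(l - 8*sqrt(2))*(l + 2*sqrt(2))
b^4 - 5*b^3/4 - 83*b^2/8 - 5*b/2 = b*(b - 4)*(b + 1/4)*(b + 5/2)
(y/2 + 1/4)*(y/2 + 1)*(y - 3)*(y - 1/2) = y^4/4 - y^3/4 - 25*y^2/16 + y/16 + 3/8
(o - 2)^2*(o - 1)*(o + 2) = o^4 - 3*o^3 - 2*o^2 + 12*o - 8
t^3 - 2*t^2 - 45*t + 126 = (t - 6)*(t - 3)*(t + 7)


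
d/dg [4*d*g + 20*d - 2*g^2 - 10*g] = 4*d - 4*g - 10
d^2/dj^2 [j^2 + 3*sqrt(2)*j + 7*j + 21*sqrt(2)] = 2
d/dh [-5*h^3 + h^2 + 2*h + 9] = -15*h^2 + 2*h + 2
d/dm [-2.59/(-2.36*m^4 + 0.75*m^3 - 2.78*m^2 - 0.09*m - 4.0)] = (-24.4496*m^3 + 5.8275*m^2 - 14.4004*m - 0.2331)/(2.36*m^4 - 0.75*m^3 + 2.78*m^2 + 0.09*m + 4.0)^2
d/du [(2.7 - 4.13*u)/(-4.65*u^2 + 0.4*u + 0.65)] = (-19.2045*u^2 + 25.11*u - 3.7645)/(21.6225*u^4 - 3.72*u^3 - 5.885*u^2 + 0.52*u + 0.4225)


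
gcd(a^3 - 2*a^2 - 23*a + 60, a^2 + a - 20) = a^2 + a - 20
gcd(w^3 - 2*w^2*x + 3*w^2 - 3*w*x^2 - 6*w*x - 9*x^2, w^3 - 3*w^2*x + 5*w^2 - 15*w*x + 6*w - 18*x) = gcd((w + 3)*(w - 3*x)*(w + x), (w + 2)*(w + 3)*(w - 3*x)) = -w^2 + 3*w*x - 3*w + 9*x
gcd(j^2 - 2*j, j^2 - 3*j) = j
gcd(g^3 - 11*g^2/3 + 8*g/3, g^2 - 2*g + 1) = g - 1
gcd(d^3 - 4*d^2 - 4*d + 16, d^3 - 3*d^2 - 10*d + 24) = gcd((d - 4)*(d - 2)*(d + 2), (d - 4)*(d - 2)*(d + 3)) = d^2 - 6*d + 8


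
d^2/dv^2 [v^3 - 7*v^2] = 6*v - 14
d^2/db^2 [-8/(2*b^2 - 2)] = 8*(-3*b^2 - 1)/(b^2 - 1)^3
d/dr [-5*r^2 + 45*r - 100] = 45 - 10*r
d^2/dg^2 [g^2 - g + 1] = 2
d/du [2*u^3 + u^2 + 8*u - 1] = 6*u^2 + 2*u + 8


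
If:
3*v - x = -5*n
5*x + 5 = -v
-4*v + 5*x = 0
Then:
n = 11/25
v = -1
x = -4/5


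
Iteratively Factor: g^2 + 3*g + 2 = (g + 2)*(g + 1)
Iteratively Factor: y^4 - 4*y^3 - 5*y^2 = (y)*(y^3 - 4*y^2 - 5*y) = y*(y - 5)*(y^2 + y) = y^2*(y - 5)*(y + 1)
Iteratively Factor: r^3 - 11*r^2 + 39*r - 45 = (r - 3)*(r^2 - 8*r + 15) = (r - 3)^2*(r - 5)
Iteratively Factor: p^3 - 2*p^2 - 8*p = (p + 2)*(p^2 - 4*p) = p*(p + 2)*(p - 4)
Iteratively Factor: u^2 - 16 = (u + 4)*(u - 4)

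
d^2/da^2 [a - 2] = 0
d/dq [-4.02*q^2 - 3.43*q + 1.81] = -8.04*q - 3.43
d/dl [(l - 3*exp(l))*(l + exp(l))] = -2*l*exp(l) + 2*l - 6*exp(2*l) - 2*exp(l)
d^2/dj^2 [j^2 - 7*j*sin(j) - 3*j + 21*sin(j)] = 7*j*sin(j) - 21*sin(j) - 14*cos(j) + 2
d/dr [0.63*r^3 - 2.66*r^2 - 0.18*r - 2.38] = 1.89*r^2 - 5.32*r - 0.18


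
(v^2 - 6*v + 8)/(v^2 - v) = (v^2 - 6*v + 8)/(v*(v - 1))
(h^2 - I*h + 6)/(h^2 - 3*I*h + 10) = (h - 3*I)/(h - 5*I)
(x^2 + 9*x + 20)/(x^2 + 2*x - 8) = (x + 5)/(x - 2)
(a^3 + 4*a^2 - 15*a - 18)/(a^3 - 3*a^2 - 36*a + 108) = (a + 1)/(a - 6)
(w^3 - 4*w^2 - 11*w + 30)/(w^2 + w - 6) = w - 5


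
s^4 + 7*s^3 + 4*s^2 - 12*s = s*(s - 1)*(s + 2)*(s + 6)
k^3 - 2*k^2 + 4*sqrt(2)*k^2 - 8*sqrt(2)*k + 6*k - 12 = (k - 2)*(k + sqrt(2))*(k + 3*sqrt(2))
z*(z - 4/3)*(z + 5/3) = z^3 + z^2/3 - 20*z/9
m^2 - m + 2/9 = (m - 2/3)*(m - 1/3)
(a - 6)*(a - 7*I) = a^2 - 6*a - 7*I*a + 42*I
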